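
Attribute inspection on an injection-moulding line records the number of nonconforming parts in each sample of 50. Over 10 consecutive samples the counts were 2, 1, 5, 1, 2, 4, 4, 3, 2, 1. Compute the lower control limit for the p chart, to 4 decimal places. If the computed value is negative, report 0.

0.0000

p̄ = Σdᵢ / (k·n) = 25 / (10 × 50) = 0.05000
LCL = p̄ − 3·√(p̄(1−p̄)/n) = 0.05000 − 3 × 0.03082 = -0.04247 → 0 (negative, so LCL = 0)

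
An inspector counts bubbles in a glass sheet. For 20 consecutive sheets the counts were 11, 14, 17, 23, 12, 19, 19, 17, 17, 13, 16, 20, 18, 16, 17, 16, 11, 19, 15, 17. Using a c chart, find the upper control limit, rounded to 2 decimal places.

28.48

c̄ = (11 + 14 + 17 + 23 + 12 + 19 + 19 + 17 + 17 + 13 + 16 + 20 + 18 + 16 + 17 + 16 + 11 + 19 + 15 + 17) / 20 = 327 / 20 = 16.3500
UCL = c̄ + 3√c̄ = 16.3500 + 3 × √16.3500 = 16.3500 + 3 × 4.0435 = 28.4805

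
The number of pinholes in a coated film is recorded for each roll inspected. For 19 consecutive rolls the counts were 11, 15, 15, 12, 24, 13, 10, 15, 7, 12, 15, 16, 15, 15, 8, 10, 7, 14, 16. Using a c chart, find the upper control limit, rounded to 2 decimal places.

c̄ = (11 + 15 + 15 + 12 + 24 + 13 + 10 + 15 + 7 + 12 + 15 + 16 + 15 + 15 + 8 + 10 + 7 + 14 + 16) / 19 = 250 / 19 = 13.1579
UCL = c̄ + 3√c̄ = 13.1579 + 3 × √13.1579 = 13.1579 + 3 × 3.6274 = 24.0400

24.04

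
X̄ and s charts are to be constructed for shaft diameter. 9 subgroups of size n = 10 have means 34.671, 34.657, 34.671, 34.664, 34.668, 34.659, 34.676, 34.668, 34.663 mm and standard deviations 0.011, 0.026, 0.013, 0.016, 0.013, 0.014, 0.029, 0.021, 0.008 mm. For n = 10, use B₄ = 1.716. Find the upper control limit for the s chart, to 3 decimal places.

s̄ = (0.011 + 0.026 + 0.013 + 0.016 + 0.013 + 0.014 + 0.029 + 0.021 + 0.008) / 9 = 0.0168
UCL_s = B₄·s̄ = 1.716 × 0.0168 = 0.0288

0.029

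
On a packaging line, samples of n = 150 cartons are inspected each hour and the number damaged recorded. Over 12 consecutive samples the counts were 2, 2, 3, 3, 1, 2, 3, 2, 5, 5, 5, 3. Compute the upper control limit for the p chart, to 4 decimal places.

p̄ = Σdᵢ / (k·n) = 36 / (12 × 150) = 0.02000
UCL = p̄ + 3·√(p̄(1−p̄)/n) = 0.02000 + 3 × √(0.02000×0.98000/150) = 0.02000 + 3 × 0.01143 = 0.05429

0.0543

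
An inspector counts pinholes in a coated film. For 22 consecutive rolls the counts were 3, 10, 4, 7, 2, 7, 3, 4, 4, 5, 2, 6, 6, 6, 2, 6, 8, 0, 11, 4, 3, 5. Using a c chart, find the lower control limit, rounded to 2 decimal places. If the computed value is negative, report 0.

c̄ = (3 + 10 + 4 + 7 + 2 + 7 + 3 + 4 + 4 + 5 + 2 + 6 + 6 + 6 + 2 + 6 + 8 + 0 + 11 + 4 + 3 + 5) / 22 = 108 / 22 = 4.9091
LCL = c̄ − 3√c̄ = 4.9091 − 3 × 2.2156 = -1.7378 → 0 (cannot be negative)

0.00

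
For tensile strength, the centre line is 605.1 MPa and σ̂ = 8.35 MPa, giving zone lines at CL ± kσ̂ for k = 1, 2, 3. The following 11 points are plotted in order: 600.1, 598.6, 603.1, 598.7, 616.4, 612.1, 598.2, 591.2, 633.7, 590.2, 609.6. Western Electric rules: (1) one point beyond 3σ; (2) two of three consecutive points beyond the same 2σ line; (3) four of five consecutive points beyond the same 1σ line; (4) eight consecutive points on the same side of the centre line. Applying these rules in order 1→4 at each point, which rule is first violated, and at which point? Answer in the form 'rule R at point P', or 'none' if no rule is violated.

rule 1 at point 9

Zone of each point (C = within 1σ̂, B = 1σ̂–2σ̂, A = 2σ̂–3σ̂, * = beyond 3σ̂; sign = side of CL): 1:-C, 2:-C, 3:-C, 4:-C, 5:+B, 6:+C, 7:-C, 8:-B, 9:+*, 10:-B, 11:+C
Rule 1 (one point beyond the 3σ limits) is satisfied at point 9.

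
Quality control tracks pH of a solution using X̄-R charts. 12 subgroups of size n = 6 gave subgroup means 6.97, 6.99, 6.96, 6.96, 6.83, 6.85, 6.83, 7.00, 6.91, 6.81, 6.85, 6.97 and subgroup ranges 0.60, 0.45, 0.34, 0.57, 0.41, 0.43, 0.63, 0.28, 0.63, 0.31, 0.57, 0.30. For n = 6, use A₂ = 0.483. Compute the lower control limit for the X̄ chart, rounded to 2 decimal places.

6.69

X̄̄ = (6.97 + 6.99 + 6.96 + 6.96 + 6.83 + 6.85 + 6.83 + 7.00 + 6.91 + 6.81 + 6.85 + 6.97) / 12 = 82.9300 / 12 = 6.9108
R̄ = (0.60 + 0.45 + 0.34 + 0.57 + 0.41 + 0.43 + 0.63 + 0.28 + 0.63 + 0.31 + 0.57 + 0.30) / 12 = 5.5200 / 12 = 0.4600
LCL = X̄̄ − A₂·R̄ = 6.9108 − 0.483 × 0.4600 = 6.6887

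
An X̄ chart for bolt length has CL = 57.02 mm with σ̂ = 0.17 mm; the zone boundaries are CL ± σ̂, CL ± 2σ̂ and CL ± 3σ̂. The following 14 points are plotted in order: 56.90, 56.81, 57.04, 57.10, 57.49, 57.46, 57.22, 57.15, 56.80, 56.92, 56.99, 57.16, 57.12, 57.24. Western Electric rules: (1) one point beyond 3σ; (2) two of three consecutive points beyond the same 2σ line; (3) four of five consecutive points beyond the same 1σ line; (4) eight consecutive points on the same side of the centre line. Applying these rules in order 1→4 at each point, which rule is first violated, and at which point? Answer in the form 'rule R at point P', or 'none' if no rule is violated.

rule 2 at point 6

Zone of each point (C = within 1σ̂, B = 1σ̂–2σ̂, A = 2σ̂–3σ̂, * = beyond 3σ̂; sign = side of CL): 1:-C, 2:-B, 3:+C, 4:+C, 5:+A, 6:+A, 7:+B, 8:+C, 9:-B, 10:-C, 11:-C, 12:+C, 13:+C, 14:+B
Rule 2 (two of three consecutive points beyond the same 2σ limit) is satisfied at point 6.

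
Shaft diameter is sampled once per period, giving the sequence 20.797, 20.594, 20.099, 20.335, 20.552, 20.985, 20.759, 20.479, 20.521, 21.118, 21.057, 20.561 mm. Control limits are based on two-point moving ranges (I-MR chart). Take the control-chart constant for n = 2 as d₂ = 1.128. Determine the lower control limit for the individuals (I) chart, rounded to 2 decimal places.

19.86

X̄ = (20.797 + 20.594 + 20.099 + 20.335 + 20.552 + 20.985 + 20.759 + 20.479 + 20.521 + 21.118 + 21.057 + 20.561) / 12 = 20.6547
Moving ranges: 0.203, 0.495, 0.236, 0.217, 0.433, 0.226, 0.280, 0.042, 0.597, 0.061, 0.496; M̄R̄ = 3.2860 / 11 = 0.2987
LCL = X̄ − 3·M̄R̄/d₂ = 20.6547 − 3 × 0.2987 / 1.128 = 19.8603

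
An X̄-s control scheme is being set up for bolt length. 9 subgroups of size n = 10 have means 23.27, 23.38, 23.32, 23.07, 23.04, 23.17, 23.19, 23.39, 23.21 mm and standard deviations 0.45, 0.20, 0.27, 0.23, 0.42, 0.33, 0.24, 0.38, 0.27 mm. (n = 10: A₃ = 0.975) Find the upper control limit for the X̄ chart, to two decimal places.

X̄̄ = (23.27 + 23.38 + 23.32 + 23.07 + 23.04 + 23.17 + 23.19 + 23.39 + 23.21) / 9 = 23.2267
s̄ = (0.45 + 0.20 + 0.27 + 0.23 + 0.42 + 0.33 + 0.24 + 0.38 + 0.27) / 9 = 0.3100
UCL = X̄̄ + A₃·s̄ = 23.2267 + 0.975 × 0.3100 = 23.5289

23.53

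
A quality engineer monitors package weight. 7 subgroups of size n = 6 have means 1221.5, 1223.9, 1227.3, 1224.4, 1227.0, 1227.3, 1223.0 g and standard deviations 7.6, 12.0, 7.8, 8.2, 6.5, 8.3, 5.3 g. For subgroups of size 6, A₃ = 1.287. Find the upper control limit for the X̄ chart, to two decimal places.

1235.16

X̄̄ = (1221.5 + 1223.9 + 1227.3 + 1224.4 + 1227.0 + 1227.3 + 1223.0) / 7 = 1224.9143
s̄ = (7.6 + 12.0 + 7.8 + 8.2 + 6.5 + 8.3 + 5.3) / 7 = 7.9571
UCL = X̄̄ + A₃·s̄ = 1224.9143 + 1.287 × 7.9571 = 1235.1551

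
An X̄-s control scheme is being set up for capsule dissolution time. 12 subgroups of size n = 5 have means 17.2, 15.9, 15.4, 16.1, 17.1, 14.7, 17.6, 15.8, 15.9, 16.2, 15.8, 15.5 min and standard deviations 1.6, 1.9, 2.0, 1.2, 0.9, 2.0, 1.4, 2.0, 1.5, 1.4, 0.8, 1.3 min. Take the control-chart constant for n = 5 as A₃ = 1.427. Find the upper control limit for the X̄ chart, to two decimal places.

18.24

X̄̄ = (17.2 + 15.9 + 15.4 + 16.1 + 17.1 + 14.7 + 17.6 + 15.8 + 15.9 + 16.2 + 15.8 + 15.5) / 12 = 16.1000
s̄ = (1.6 + 1.9 + 2.0 + 1.2 + 0.9 + 2.0 + 1.4 + 2.0 + 1.5 + 1.4 + 0.8 + 1.3) / 12 = 1.5000
UCL = X̄̄ + A₃·s̄ = 16.1000 + 1.427 × 1.5000 = 18.2405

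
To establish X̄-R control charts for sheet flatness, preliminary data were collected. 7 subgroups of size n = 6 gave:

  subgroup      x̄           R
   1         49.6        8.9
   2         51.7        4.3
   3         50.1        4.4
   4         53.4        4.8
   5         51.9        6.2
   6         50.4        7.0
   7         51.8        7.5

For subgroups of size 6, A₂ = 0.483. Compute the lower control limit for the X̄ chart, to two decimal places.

48.30

X̄̄ = (49.6 + 51.7 + 50.1 + 53.4 + 51.9 + 50.4 + 51.8) / 7 = 358.9000 / 7 = 51.2714
R̄ = (8.9 + 4.3 + 4.4 + 4.8 + 6.2 + 7.0 + 7.5) / 7 = 43.1000 / 7 = 6.1571
LCL = X̄̄ − A₂·R̄ = 51.2714 − 0.483 × 6.1571 = 48.2975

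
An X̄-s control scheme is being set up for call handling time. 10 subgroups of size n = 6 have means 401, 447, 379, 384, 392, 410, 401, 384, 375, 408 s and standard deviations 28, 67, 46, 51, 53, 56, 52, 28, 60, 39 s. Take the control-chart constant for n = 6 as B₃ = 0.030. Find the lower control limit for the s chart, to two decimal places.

1.44

s̄ = (28 + 67 + 46 + 51 + 53 + 56 + 52 + 28 + 60 + 39) / 10 = 48.0000
LCL_s = B₃·s̄ = 0.030 × 48.0000 = 1.4400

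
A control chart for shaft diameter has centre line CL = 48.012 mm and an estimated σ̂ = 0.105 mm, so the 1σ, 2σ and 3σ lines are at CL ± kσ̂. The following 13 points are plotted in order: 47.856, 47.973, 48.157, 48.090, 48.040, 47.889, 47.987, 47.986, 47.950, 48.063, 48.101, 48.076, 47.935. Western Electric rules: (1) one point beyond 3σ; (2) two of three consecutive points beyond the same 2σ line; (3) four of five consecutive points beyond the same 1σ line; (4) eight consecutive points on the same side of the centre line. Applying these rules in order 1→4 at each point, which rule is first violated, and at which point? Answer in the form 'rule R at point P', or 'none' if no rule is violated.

none

Zone of each point (C = within 1σ̂, B = 1σ̂–2σ̂, A = 2σ̂–3σ̂, * = beyond 3σ̂; sign = side of CL): 1:-B, 2:-C, 3:+B, 4:+C, 5:+C, 6:-B, 7:-C, 8:-C, 9:-C, 10:+C, 11:+C, 12:+C, 13:-C
No rule fires across all 13 points.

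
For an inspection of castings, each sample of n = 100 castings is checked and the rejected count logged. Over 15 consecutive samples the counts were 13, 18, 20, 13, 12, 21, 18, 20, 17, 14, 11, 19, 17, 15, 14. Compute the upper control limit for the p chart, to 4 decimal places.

0.2717

p̄ = Σdᵢ / (k·n) = 242 / (15 × 100) = 0.16133
UCL = p̄ + 3·√(p̄(1−p̄)/n) = 0.16133 + 3 × √(0.16133×0.83867/100) = 0.16133 + 3 × 0.03678 = 0.27168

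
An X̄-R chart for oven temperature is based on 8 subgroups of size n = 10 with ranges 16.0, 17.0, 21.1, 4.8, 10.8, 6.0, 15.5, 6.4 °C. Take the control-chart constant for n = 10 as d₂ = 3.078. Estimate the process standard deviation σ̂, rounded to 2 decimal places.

R̄ = (16.0 + 17.0 + 21.1 + 4.8 + 10.8 + 6.0 + 15.5 + 6.4) / 8 = 12.2000
σ̂ = R̄ / d₂ = 12.2000 / 3.078 = 3.9636

3.96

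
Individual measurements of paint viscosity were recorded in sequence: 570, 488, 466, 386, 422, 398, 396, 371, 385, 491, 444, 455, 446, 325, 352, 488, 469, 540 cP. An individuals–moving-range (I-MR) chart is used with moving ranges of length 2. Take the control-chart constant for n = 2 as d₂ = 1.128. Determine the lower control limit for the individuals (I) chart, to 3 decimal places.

X̄ = (570 + 488 + 466 + 386 + 422 + 398 + 396 + 371 + 385 + 491 + 444 + 455 + 446 + 325 + 352 + 488 + 469 + 540) / 18 = 438.4444
Moving ranges: 82, 22, 80, 36, 24, 2, 25, 14, 106, 47, 11, 9, 121, 27, 136, 19, 71; M̄R̄ = 832.0000 / 17 = 48.9412
LCL = X̄ − 3·M̄R̄/d₂ = 438.4444 − 3 × 48.9412 / 1.128 = 308.2817

308.282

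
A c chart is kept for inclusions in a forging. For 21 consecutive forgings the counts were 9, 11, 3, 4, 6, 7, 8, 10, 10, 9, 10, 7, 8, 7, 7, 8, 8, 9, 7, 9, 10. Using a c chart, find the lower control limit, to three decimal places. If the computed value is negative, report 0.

0.000

c̄ = (9 + 11 + 3 + 4 + 6 + 7 + 8 + 10 + 10 + 9 + 10 + 7 + 8 + 7 + 7 + 8 + 8 + 9 + 7 + 9 + 10) / 21 = 167 / 21 = 7.9524
LCL = c̄ − 3√c̄ = 7.9524 − 3 × 2.8200 = -0.5076 → 0 (cannot be negative)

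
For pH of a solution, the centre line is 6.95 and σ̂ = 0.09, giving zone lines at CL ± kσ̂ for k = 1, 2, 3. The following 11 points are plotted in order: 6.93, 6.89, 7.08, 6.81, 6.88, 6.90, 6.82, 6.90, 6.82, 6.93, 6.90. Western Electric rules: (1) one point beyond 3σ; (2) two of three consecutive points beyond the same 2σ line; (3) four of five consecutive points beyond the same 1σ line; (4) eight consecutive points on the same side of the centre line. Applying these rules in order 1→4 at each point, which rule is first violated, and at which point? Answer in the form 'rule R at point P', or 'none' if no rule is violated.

Zone of each point (C = within 1σ̂, B = 1σ̂–2σ̂, A = 2σ̂–3σ̂, * = beyond 3σ̂; sign = side of CL): 1:-C, 2:-C, 3:+B, 4:-B, 5:-C, 6:-C, 7:-B, 8:-C, 9:-B, 10:-C, 11:-C
Rule 4 (eight consecutive points on the same side of the centre line) is satisfied at point 11.

rule 4 at point 11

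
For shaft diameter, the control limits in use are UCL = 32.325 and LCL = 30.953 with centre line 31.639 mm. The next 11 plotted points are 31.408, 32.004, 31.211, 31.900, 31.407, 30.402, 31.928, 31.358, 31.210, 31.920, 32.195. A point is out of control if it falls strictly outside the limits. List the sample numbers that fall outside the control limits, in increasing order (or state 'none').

6

Compare each point to [30.953, 32.325]: sample 6 = 30.402 < LCL.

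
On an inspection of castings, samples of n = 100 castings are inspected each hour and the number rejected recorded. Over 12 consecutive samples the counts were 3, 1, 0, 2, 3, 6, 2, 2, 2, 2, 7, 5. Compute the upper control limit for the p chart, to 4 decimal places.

0.0796

p̄ = Σdᵢ / (k·n) = 35 / (12 × 100) = 0.02917
UCL = p̄ + 3·√(p̄(1−p̄)/n) = 0.02917 + 3 × √(0.02917×0.97083/100) = 0.02917 + 3 × 0.01683 = 0.07965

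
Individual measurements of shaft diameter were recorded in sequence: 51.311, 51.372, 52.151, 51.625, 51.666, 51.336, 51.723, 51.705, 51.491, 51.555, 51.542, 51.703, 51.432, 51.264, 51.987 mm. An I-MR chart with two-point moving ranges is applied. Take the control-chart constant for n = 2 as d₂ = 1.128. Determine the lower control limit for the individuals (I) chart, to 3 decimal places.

X̄ = (51.311 + 51.372 + 52.151 + 51.625 + 51.666 + 51.336 + 51.723 + 51.705 + 51.491 + 51.555 + 51.542 + 51.703 + 51.432 + 51.264 + 51.987) / 15 = 51.5909
Moving ranges: 0.061, 0.779, 0.526, 0.041, 0.330, 0.387, 0.018, 0.214, 0.064, 0.013, 0.161, 0.271, 0.168, 0.723; M̄R̄ = 3.7560 / 14 = 0.2683
LCL = X̄ − 3·M̄R̄/d₂ = 51.5909 − 3 × 0.2683 / 1.128 = 50.8773

50.877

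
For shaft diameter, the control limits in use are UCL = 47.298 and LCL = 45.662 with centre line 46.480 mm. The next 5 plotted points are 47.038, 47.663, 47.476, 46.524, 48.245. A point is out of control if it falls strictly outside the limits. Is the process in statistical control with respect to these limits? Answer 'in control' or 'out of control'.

out of control

Compare each point to [45.662, 47.298]: sample 2 = 47.663 > UCL; sample 3 = 47.476 > UCL; sample 5 = 48.245 > UCL.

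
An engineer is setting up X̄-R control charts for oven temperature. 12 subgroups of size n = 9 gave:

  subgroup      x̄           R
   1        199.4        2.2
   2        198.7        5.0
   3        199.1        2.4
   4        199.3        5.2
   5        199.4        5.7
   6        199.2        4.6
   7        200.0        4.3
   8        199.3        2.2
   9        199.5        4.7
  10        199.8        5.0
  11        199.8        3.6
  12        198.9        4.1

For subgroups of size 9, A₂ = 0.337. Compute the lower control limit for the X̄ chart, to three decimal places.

X̄̄ = (199.4 + 198.7 + 199.1 + 199.3 + 199.4 + 199.2 + 200.0 + 199.3 + 199.5 + 199.8 + 199.8 + 198.9) / 12 = 2392.4000 / 12 = 199.3667
R̄ = (2.2 + 5.0 + 2.4 + 5.2 + 5.7 + 4.6 + 4.3 + 2.2 + 4.7 + 5.0 + 3.6 + 4.1) / 12 = 49.0000 / 12 = 4.0833
LCL = X̄̄ − A₂·R̄ = 199.3667 − 0.337 × 4.0833 = 197.9906

197.991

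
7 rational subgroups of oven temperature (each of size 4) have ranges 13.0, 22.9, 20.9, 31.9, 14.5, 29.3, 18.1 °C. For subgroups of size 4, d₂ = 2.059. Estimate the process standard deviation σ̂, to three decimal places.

10.449

R̄ = (13.0 + 22.9 + 20.9 + 31.9 + 14.5 + 29.3 + 18.1) / 7 = 21.5143
σ̂ = R̄ / d₂ = 21.5143 / 2.059 = 10.4489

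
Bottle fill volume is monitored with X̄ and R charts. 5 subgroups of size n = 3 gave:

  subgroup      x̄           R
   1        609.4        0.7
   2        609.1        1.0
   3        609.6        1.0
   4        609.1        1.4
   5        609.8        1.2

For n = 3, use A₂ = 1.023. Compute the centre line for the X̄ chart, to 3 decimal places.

X̄̄ = (609.4 + 609.1 + 609.6 + 609.1 + 609.8) / 5 = 3047.0000 / 5 = 609.4000
CL = X̄̄ = 609.4000

609.400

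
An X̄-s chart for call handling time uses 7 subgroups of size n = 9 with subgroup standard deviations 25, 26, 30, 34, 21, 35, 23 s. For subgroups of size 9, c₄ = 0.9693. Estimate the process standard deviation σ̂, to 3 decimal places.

28.592

s̄ = (25 + 26 + 30 + 34 + 21 + 35 + 23) / 7 = 27.7143
σ̂ = s̄ / c₄ = 27.7143 / 0.9693 = 28.5921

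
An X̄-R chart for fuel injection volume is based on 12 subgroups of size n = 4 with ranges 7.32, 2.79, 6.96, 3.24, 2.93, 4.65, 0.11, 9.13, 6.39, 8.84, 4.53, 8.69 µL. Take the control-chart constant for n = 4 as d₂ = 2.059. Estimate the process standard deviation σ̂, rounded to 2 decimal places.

R̄ = (7.32 + 2.79 + 6.96 + 3.24 + 2.93 + 4.65 + 0.11 + 9.13 + 6.39 + 8.84 + 4.53 + 8.69) / 12 = 5.4650
σ̂ = R̄ / d₂ = 5.4650 / 2.059 = 2.6542

2.65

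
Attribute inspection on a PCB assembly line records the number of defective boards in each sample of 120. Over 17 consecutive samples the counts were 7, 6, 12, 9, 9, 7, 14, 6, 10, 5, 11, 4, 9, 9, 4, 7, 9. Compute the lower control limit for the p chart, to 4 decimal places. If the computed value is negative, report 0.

0.0000

p̄ = Σdᵢ / (k·n) = 138 / (17 × 120) = 0.06765
LCL = p̄ − 3·√(p̄(1−p̄)/n) = 0.06765 − 3 × 0.02293 = -0.00113 → 0 (negative, so LCL = 0)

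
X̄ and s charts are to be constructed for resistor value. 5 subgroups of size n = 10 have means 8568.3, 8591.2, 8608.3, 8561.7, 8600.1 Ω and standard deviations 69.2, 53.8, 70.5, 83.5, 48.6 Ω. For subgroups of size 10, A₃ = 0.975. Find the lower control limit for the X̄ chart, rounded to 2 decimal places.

X̄̄ = (8568.3 + 8591.2 + 8608.3 + 8561.7 + 8600.1) / 5 = 8585.9200
s̄ = (69.2 + 53.8 + 70.5 + 83.5 + 48.6) / 5 = 65.1200
LCL = X̄̄ − A₃·s̄ = 8585.9200 − 0.975 × 65.1200 = 8522.4280

8522.43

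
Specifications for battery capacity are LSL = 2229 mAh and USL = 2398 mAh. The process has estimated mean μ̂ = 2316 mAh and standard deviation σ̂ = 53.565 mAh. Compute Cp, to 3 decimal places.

Cp = (USL − LSL) / (6σ̂) = (2398 − 2229) / (6 × 53.565) = 169.0000 / 321.3900 = 0.5258

0.526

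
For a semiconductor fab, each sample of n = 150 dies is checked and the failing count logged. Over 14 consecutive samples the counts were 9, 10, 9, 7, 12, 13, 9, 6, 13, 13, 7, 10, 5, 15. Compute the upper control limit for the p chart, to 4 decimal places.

0.1264

p̄ = Σdᵢ / (k·n) = 138 / (14 × 150) = 0.06571
UCL = p̄ + 3·√(p̄(1−p̄)/n) = 0.06571 + 3 × √(0.06571×0.93429/150) = 0.06571 + 3 × 0.02023 = 0.12641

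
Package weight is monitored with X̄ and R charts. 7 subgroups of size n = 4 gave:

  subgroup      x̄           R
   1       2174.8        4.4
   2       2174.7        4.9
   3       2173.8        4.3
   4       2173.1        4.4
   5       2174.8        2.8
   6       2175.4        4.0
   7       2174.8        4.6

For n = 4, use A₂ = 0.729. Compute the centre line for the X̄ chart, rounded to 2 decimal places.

2174.49

X̄̄ = (2174.8 + 2174.7 + 2173.8 + 2173.1 + 2174.8 + 2175.4 + 2174.8) / 7 = 15221.4000 / 7 = 2174.4857
CL = X̄̄ = 2174.4857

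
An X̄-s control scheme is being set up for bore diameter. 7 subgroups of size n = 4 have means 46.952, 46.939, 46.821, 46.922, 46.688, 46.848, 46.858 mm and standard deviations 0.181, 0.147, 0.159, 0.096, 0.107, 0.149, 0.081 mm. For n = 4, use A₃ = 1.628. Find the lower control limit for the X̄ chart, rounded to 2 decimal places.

46.65

X̄̄ = (46.952 + 46.939 + 46.821 + 46.922 + 46.688 + 46.848 + 46.858) / 7 = 46.8611
s̄ = (0.181 + 0.147 + 0.159 + 0.096 + 0.107 + 0.149 + 0.081) / 7 = 0.1314
LCL = X̄̄ − A₃·s̄ = 46.8611 − 1.628 × 0.1314 = 46.6472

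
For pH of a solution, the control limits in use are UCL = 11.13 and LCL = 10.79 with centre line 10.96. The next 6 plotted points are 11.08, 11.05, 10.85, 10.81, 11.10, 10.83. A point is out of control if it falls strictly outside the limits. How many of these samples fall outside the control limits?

All 6 points lie within [10.79, 11.13].

0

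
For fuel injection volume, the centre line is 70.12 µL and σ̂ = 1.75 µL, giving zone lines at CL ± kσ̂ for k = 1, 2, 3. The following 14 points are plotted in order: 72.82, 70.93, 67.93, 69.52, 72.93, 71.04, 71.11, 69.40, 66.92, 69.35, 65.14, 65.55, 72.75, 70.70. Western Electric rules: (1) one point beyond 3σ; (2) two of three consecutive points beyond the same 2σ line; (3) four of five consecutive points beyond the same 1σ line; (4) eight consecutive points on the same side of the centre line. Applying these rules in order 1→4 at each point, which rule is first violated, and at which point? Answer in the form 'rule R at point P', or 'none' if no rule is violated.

rule 2 at point 12

Zone of each point (C = within 1σ̂, B = 1σ̂–2σ̂, A = 2σ̂–3σ̂, * = beyond 3σ̂; sign = side of CL): 1:+B, 2:+C, 3:-B, 4:-C, 5:+B, 6:+C, 7:+C, 8:-C, 9:-B, 10:-C, 11:-A, 12:-A, 13:+B, 14:+C
Rule 2 (two of three consecutive points beyond the same 2σ limit) is satisfied at point 12.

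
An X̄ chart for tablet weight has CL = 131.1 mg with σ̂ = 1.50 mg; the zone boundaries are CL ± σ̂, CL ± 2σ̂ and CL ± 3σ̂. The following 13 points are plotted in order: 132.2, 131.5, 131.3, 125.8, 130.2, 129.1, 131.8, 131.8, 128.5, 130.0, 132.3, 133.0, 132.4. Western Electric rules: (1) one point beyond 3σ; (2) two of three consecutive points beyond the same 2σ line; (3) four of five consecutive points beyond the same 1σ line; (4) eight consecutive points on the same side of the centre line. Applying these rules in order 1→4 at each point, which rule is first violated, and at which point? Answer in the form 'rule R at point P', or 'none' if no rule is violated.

rule 1 at point 4

Zone of each point (C = within 1σ̂, B = 1σ̂–2σ̂, A = 2σ̂–3σ̂, * = beyond 3σ̂; sign = side of CL): 1:+C, 2:+C, 3:+C, 4:-*, 5:-C, 6:-B, 7:+C, 8:+C, 9:-B, 10:-C, 11:+C, 12:+B, 13:+C
Rule 1 (one point beyond the 3σ limits) is satisfied at point 4.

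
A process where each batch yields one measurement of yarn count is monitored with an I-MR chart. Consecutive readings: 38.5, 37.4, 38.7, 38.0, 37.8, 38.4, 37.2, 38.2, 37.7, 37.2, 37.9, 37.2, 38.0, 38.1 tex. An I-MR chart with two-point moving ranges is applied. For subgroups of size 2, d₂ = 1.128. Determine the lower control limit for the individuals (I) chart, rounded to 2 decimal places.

X̄ = (38.5 + 37.4 + 38.7 + 38.0 + 37.8 + 38.4 + 37.2 + 38.2 + 37.7 + 37.2 + 37.9 + 37.2 + 38.0 + 38.1) / 14 = 37.8786
Moving ranges: 1.1, 1.3, 0.7, 0.2, 0.6, 1.2, 1.0, 0.5, 0.5, 0.7, 0.7, 0.8, 0.1; M̄R̄ = 9.4000 / 13 = 0.7231
LCL = X̄ − 3·M̄R̄/d₂ = 37.8786 − 3 × 0.7231 / 1.128 = 35.9555

35.96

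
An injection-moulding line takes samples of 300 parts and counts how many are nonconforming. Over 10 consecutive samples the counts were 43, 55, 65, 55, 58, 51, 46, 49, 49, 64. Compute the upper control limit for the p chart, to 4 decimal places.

p̄ = Σdᵢ / (k·n) = 535 / (10 × 300) = 0.17833
UCL = p̄ + 3·√(p̄(1−p̄)/n) = 0.17833 + 3 × √(0.17833×0.82167/300) = 0.17833 + 3 × 0.02210 = 0.24464

0.2446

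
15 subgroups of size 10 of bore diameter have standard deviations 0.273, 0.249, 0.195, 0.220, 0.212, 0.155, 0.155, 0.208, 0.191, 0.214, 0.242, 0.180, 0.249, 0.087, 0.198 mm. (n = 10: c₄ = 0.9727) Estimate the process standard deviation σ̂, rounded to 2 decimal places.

0.21

s̄ = (0.273 + 0.249 + 0.195 + 0.220 + 0.212 + 0.155 + 0.155 + 0.208 + 0.191 + 0.214 + 0.242 + 0.180 + 0.249 + 0.087 + 0.198) / 15 = 0.2019
σ̂ = s̄ / c₄ = 0.2019 / 0.9727 = 0.2075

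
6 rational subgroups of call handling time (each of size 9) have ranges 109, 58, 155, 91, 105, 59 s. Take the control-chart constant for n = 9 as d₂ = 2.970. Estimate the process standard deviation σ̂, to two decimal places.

R̄ = (109 + 58 + 155 + 91 + 105 + 59) / 6 = 96.1667
σ̂ = R̄ / d₂ = 96.1667 / 2.970 = 32.3793

32.38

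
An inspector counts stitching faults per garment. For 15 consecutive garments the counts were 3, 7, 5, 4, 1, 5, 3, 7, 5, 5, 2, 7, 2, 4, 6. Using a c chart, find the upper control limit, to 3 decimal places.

c̄ = (3 + 7 + 5 + 4 + 1 + 5 + 3 + 7 + 5 + 5 + 2 + 7 + 2 + 4 + 6) / 15 = 66 / 15 = 4.4000
UCL = c̄ + 3√c̄ = 4.4000 + 3 × √4.4000 = 4.4000 + 3 × 2.0976 = 10.6929

10.693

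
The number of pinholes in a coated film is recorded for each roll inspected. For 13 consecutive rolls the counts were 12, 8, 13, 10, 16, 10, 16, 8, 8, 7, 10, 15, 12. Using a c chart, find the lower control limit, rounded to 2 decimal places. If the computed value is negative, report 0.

c̄ = (12 + 8 + 13 + 10 + 16 + 10 + 16 + 8 + 8 + 7 + 10 + 15 + 12) / 13 = 145 / 13 = 11.1538
LCL = c̄ − 3√c̄ = 11.1538 − 3 × 3.3397 = 1.1346

1.13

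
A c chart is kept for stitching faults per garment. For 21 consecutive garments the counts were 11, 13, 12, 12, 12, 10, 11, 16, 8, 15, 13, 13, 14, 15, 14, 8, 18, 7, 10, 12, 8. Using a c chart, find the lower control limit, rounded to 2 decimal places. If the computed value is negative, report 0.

1.61

c̄ = (11 + 13 + 12 + 12 + 12 + 10 + 11 + 16 + 8 + 15 + 13 + 13 + 14 + 15 + 14 + 8 + 18 + 7 + 10 + 12 + 8) / 21 = 252 / 21 = 12.0000
LCL = c̄ − 3√c̄ = 12.0000 − 3 × 3.4641 = 1.6077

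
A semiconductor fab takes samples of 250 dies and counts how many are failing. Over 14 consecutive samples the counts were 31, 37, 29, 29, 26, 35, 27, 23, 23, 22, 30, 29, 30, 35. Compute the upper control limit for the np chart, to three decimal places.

p̄ = Σdᵢ / (k·n) = 406 / (14 × 250) = 0.11600
UCL = np̄ + 3·√(np̄(1−p̄)) = 29.0000 + 3 × √(29.0000×0.88400) = 29.0000 + 3 × 5.0632 = 44.1896

44.190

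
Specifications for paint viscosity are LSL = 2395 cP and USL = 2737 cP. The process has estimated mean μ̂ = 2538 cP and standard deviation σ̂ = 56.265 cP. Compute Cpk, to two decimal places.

Cpu = (USL − μ̂) / (3σ̂) = (2737 − 2538) / (3 × 56.265) = 1.1789; Cpl = (μ̂ − LSL) / (3σ̂) = (2538 − 2395) / (3 × 56.265) = 0.8472; Cpk = min(Cpu, Cpl) = 0.8472

0.85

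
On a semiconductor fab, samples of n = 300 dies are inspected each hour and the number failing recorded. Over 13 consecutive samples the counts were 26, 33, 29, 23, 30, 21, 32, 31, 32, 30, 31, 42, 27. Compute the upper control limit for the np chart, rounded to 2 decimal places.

p̄ = Σdᵢ / (k·n) = 387 / (13 × 300) = 0.09923
UCL = np̄ + 3·√(np̄(1−p̄)) = 29.7692 + 3 × √(29.7692×0.90077) = 29.7692 + 3 × 5.1783 = 45.3043

45.30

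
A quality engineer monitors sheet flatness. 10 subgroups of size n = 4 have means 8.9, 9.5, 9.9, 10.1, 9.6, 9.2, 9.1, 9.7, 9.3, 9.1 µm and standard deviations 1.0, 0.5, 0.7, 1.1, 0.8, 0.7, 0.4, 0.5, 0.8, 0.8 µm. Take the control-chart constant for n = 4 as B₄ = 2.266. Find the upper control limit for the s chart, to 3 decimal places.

1.654

s̄ = (1.0 + 0.5 + 0.7 + 1.1 + 0.8 + 0.7 + 0.4 + 0.5 + 0.8 + 0.8) / 10 = 0.7300
UCL_s = B₄·s̄ = 2.266 × 0.7300 = 1.6542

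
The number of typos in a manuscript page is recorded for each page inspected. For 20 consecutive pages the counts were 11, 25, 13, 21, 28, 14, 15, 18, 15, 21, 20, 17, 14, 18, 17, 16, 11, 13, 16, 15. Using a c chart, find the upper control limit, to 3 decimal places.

c̄ = (11 + 25 + 13 + 21 + 28 + 14 + 15 + 18 + 15 + 21 + 20 + 17 + 14 + 18 + 17 + 16 + 11 + 13 + 16 + 15) / 20 = 338 / 20 = 16.9000
UCL = c̄ + 3√c̄ = 16.9000 + 3 × √16.9000 = 16.9000 + 3 × 4.1110 = 29.2329

29.233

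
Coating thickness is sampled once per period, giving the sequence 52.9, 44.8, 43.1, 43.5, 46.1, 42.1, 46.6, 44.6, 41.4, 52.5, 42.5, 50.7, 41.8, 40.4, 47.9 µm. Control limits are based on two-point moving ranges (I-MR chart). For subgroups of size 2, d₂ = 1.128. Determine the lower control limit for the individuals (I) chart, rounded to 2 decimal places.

X̄ = (52.9 + 44.8 + 43.1 + 43.5 + 46.1 + 42.1 + 46.6 + 44.6 + 41.4 + 52.5 + 42.5 + 50.7 + 41.8 + 40.4 + 47.9) / 15 = 45.3933
Moving ranges: 8.1, 1.7, 0.4, 2.6, 4.0, 4.5, 2.0, 3.2, 11.1, 10.0, 8.2, 8.9, 1.4, 7.5; M̄R̄ = 73.6000 / 14 = 5.2571
LCL = X̄ − 3·M̄R̄/d₂ = 45.3933 − 3 × 5.2571 / 1.128 = 31.4116

31.41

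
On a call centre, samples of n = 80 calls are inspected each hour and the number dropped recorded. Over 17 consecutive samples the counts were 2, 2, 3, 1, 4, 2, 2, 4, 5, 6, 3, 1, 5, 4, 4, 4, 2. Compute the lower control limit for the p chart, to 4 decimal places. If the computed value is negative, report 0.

p̄ = Σdᵢ / (k·n) = 54 / (17 × 80) = 0.03971
LCL = p̄ − 3·√(p̄(1−p̄)/n) = 0.03971 − 3 × 0.02183 = -0.02579 → 0 (negative, so LCL = 0)

0.0000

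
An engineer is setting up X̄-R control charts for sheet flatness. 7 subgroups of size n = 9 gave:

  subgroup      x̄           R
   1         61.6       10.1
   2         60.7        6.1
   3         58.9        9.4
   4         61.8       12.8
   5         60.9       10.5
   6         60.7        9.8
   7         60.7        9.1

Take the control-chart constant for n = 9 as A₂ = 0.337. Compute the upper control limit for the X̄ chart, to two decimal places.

X̄̄ = (61.6 + 60.7 + 58.9 + 61.8 + 60.9 + 60.7 + 60.7) / 7 = 425.3000 / 7 = 60.7571
R̄ = (10.1 + 6.1 + 9.4 + 12.8 + 10.5 + 9.8 + 9.1) / 7 = 67.8000 / 7 = 9.6857
UCL = X̄̄ + A₂·R̄ = 60.7571 + 0.337 × 9.6857 = 64.0212

64.02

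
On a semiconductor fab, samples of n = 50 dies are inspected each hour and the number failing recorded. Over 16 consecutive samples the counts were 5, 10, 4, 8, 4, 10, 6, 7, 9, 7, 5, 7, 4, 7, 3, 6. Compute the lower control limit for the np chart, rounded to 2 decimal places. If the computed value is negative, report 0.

0.00

p̄ = Σdᵢ / (k·n) = 102 / (16 × 50) = 0.12750
LCL = np̄ − 3·√(np̄(1−p̄)) = 6.3750 − 3 × 2.3584 = -0.7003 → 0 (negative, so LCL = 0)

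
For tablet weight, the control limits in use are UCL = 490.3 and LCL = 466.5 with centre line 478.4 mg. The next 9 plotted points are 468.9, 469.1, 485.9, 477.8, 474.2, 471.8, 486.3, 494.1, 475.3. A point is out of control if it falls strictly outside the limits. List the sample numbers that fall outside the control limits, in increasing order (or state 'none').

Compare each point to [466.5, 490.3]: sample 8 = 494.1 > UCL.

8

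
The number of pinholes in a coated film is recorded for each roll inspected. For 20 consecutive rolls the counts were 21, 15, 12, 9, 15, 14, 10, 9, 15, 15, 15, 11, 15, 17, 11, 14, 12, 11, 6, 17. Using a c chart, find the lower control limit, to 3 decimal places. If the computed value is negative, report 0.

c̄ = (21 + 15 + 12 + 9 + 15 + 14 + 10 + 9 + 15 + 15 + 15 + 11 + 15 + 17 + 11 + 14 + 12 + 11 + 6 + 17) / 20 = 264 / 20 = 13.2000
LCL = c̄ − 3√c̄ = 13.2000 − 3 × 3.6332 = 2.3005

2.300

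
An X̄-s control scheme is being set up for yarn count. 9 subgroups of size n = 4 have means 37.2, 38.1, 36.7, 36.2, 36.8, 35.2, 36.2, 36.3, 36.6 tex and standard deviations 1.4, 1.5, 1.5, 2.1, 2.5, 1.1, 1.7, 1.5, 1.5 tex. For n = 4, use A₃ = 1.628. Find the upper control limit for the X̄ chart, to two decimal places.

X̄̄ = (37.2 + 38.1 + 36.7 + 36.2 + 36.8 + 35.2 + 36.2 + 36.3 + 36.6) / 9 = 36.5889
s̄ = (1.4 + 1.5 + 1.5 + 2.1 + 2.5 + 1.1 + 1.7 + 1.5 + 1.5) / 9 = 1.6444
UCL = X̄̄ + A₃·s̄ = 36.5889 + 1.628 × 1.6444 = 39.2660

39.27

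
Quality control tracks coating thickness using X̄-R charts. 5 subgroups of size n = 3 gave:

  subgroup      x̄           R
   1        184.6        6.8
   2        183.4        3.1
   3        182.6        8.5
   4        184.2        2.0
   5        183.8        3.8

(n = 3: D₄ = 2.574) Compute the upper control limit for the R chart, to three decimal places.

12.458

R̄ = (6.8 + 3.1 + 8.5 + 2.0 + 3.8) / 5 = 24.2000 / 5 = 4.8400
UCL_R = D₄·R̄ = 2.574 × 4.8400 = 12.4582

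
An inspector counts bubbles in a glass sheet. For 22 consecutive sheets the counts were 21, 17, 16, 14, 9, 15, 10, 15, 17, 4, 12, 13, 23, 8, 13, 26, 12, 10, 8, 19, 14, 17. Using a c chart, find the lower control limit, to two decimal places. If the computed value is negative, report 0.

2.91

c̄ = (21 + 17 + 16 + 14 + 9 + 15 + 10 + 15 + 17 + 4 + 12 + 13 + 23 + 8 + 13 + 26 + 12 + 10 + 8 + 19 + 14 + 17) / 22 = 313 / 22 = 14.2273
LCL = c̄ − 3√c̄ = 14.2273 − 3 × 3.7719 = 2.9116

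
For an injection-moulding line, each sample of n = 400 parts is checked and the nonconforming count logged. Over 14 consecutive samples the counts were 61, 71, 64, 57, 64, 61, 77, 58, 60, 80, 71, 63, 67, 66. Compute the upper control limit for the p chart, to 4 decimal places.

p̄ = Σdᵢ / (k·n) = 920 / (14 × 400) = 0.16429
UCL = p̄ + 3·√(p̄(1−p̄)/n) = 0.16429 + 3 × √(0.16429×0.83571/400) = 0.16429 + 3 × 0.01853 = 0.21987

0.2199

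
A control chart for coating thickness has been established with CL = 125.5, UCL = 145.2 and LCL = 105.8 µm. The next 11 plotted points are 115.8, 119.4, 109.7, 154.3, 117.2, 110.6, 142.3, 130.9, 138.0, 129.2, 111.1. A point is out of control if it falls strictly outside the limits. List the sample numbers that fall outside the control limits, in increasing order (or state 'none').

4

Compare each point to [105.8, 145.2]: sample 4 = 154.3 > UCL.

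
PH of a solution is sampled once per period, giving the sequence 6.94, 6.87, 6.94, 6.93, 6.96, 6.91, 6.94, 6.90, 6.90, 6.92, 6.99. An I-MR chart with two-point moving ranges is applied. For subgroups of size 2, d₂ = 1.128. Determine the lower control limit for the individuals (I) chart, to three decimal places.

6.824

X̄ = (6.94 + 6.87 + 6.94 + 6.93 + 6.96 + 6.91 + 6.94 + 6.90 + 6.90 + 6.92 + 6.99) / 11 = 6.9273
Moving ranges: 0.07, 0.07, 0.01, 0.03, 0.05, 0.03, 0.04, 0.00, 0.02, 0.07; M̄R̄ = 0.3900 / 10 = 0.0390
LCL = X̄ − 3·M̄R̄/d₂ = 6.9273 − 3 × 0.0390 / 1.128 = 6.8235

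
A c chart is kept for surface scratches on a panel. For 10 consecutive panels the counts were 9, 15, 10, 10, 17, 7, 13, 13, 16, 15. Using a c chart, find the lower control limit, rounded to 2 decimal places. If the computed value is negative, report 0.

c̄ = (9 + 15 + 10 + 10 + 17 + 7 + 13 + 13 + 16 + 15) / 10 = 125 / 10 = 12.5000
LCL = c̄ − 3√c̄ = 12.5000 − 3 × 3.5355 = 1.8934

1.89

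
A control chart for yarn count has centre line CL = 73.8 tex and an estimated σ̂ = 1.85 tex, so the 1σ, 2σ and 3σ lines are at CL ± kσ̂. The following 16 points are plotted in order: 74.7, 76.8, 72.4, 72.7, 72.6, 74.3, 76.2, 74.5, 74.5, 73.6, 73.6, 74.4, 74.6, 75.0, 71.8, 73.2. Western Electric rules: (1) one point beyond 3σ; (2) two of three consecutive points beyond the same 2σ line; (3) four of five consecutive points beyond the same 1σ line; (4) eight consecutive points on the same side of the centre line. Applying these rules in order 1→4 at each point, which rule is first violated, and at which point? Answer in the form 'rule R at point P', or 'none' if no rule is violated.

none

Zone of each point (C = within 1σ̂, B = 1σ̂–2σ̂, A = 2σ̂–3σ̂, * = beyond 3σ̂; sign = side of CL): 1:+C, 2:+B, 3:-C, 4:-C, 5:-C, 6:+C, 7:+B, 8:+C, 9:+C, 10:-C, 11:-C, 12:+C, 13:+C, 14:+C, 15:-B, 16:-C
No rule fires across all 16 points.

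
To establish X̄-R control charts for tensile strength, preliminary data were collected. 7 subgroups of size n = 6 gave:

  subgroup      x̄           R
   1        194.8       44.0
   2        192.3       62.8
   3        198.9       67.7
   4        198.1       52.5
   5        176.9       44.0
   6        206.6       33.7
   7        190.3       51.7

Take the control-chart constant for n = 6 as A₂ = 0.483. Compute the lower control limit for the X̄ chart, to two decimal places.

X̄̄ = (194.8 + 192.3 + 198.9 + 198.1 + 176.9 + 206.6 + 190.3) / 7 = 1357.9000 / 7 = 193.9857
R̄ = (44.0 + 62.8 + 67.7 + 52.5 + 44.0 + 33.7 + 51.7) / 7 = 356.4000 / 7 = 50.9143
LCL = X̄̄ − A₂·R̄ = 193.9857 − 0.483 × 50.9143 = 169.3941

169.39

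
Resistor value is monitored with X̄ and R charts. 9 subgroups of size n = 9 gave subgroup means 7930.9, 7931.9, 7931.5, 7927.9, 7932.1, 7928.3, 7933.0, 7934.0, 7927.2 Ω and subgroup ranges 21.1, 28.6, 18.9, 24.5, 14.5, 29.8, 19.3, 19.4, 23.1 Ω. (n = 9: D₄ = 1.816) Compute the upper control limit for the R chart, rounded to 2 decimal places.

40.19

R̄ = (21.1 + 28.6 + 18.9 + 24.5 + 14.5 + 29.8 + 19.3 + 19.4 + 23.1) / 9 = 199.2000 / 9 = 22.1333
UCL_R = D₄·R̄ = 1.816 × 22.1333 = 40.1941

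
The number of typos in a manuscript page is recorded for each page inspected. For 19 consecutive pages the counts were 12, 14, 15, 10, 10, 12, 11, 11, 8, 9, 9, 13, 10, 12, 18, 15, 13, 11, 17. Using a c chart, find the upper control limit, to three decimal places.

22.543

c̄ = (12 + 14 + 15 + 10 + 10 + 12 + 11 + 11 + 8 + 9 + 9 + 13 + 10 + 12 + 18 + 15 + 13 + 11 + 17) / 19 = 230 / 19 = 12.1053
UCL = c̄ + 3√c̄ = 12.1053 + 3 × √12.1053 = 12.1053 + 3 × 3.4793 = 22.5430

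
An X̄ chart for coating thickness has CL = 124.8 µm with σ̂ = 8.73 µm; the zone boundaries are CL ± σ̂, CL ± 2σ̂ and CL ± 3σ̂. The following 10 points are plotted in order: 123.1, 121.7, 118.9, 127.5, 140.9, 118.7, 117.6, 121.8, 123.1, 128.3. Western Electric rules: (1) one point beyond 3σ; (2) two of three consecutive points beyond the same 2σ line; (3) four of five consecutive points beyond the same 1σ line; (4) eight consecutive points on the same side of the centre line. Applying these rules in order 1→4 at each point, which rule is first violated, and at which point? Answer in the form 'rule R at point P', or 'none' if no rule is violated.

none

Zone of each point (C = within 1σ̂, B = 1σ̂–2σ̂, A = 2σ̂–3σ̂, * = beyond 3σ̂; sign = side of CL): 1:-C, 2:-C, 3:-C, 4:+C, 5:+B, 6:-C, 7:-C, 8:-C, 9:-C, 10:+C
No rule fires across all 10 points.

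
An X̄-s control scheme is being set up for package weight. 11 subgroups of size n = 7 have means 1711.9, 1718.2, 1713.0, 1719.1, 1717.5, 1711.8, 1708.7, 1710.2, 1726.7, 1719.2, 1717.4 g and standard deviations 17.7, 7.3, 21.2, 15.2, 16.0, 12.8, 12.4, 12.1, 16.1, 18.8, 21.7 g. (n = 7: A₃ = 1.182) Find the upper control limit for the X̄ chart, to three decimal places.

1734.198

X̄̄ = (1711.9 + 1718.2 + 1713.0 + 1719.1 + 1717.5 + 1711.8 + 1708.7 + 1710.2 + 1726.7 + 1719.2 + 1717.4) / 11 = 1715.7909
s̄ = (17.7 + 7.3 + 21.2 + 15.2 + 16.0 + 12.8 + 12.4 + 12.1 + 16.1 + 18.8 + 21.7) / 11 = 15.5727
UCL = X̄̄ + A₃·s̄ = 1715.7909 + 1.182 × 15.5727 = 1734.1979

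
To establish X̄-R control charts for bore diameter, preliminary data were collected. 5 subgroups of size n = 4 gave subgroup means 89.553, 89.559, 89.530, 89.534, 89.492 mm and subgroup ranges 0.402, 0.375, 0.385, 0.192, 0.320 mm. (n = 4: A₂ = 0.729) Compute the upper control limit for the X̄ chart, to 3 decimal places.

X̄̄ = (89.553 + 89.559 + 89.530 + 89.534 + 89.492) / 5 = 447.6680 / 5 = 89.5336
R̄ = (0.402 + 0.375 + 0.385 + 0.192 + 0.320) / 5 = 1.6740 / 5 = 0.3348
UCL = X̄̄ + A₂·R̄ = 89.5336 + 0.729 × 0.3348 = 89.7777

89.778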